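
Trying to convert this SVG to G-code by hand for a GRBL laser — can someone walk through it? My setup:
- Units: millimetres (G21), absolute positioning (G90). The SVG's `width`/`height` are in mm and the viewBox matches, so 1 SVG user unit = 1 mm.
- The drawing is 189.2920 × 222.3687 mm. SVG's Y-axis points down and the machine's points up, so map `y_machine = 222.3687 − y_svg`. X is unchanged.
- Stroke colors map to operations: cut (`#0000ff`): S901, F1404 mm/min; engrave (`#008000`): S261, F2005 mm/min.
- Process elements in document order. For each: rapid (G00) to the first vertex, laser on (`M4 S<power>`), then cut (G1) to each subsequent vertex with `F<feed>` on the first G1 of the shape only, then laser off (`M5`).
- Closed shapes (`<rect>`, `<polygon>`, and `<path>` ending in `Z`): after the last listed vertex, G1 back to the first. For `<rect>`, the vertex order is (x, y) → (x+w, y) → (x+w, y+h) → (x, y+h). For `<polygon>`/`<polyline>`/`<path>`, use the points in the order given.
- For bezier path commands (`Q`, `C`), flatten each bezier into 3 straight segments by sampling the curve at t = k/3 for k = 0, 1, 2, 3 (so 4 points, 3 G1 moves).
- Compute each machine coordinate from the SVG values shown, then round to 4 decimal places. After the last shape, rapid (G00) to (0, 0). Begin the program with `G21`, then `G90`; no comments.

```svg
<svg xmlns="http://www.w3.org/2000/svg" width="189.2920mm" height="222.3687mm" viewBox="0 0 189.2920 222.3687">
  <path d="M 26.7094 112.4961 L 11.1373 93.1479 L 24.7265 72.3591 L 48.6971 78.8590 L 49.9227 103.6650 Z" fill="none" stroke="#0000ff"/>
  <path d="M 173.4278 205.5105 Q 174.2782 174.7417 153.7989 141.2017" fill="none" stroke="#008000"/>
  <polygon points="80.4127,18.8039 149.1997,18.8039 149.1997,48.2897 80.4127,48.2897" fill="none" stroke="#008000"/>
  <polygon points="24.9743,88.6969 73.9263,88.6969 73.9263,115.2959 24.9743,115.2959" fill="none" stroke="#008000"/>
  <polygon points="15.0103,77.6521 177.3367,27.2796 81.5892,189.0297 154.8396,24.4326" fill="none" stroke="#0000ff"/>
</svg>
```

G21
G90
G00 X26.7094 Y109.8726
M4 S901
G1 X11.1373 Y129.2208 F1404
G1 X24.7265 Y150.0096
G1 X48.6971 Y143.5097
G1 X49.9227 Y118.7037
G1 X26.7094 Y109.8726
M5
G00 X173.4278 Y16.8582
M4 S261
G1 X171.6248 Y37.6786 F2005
G1 X165.0818 Y59.1149
G1 X153.7989 Y81.1670
M5
G00 X80.4127 Y203.5648
M4 S261
G1 X149.1997 Y203.5648 F2005
G1 X149.1997 Y174.0790
G1 X80.4127 Y174.0790
G1 X80.4127 Y203.5648
M5
G00 X24.9743 Y133.6718
M4 S261
G1 X73.9263 Y133.6718 F2005
G1 X73.9263 Y107.0728
G1 X24.9743 Y107.0728
G1 X24.9743 Y133.6718
M5
G00 X15.0103 Y144.7166
M4 S901
G1 X177.3367 Y195.0891 F1404
G1 X81.5892 Y33.3390
G1 X154.8396 Y197.9361
G1 X15.0103 Y144.7166
M5
G00 X0.0000 Y0.0000

Since the viewBox matches the mm dimensions, user units are millimetres directly. The only transform is the Y-flip y_m = 222.3687 − y_svg.

Shape 1 is a regular polygon drawn with `<path>`. Its stroke #0000ff means cut at S901, F1404. After flipping Y the toolpath is (26.7094,109.8726) → (11.1373,129.2208) → (24.7265,150.0096) → (48.6971,143.5097) → (49.9227,118.7037) → (26.7094,109.8726), returning to the start.

Shape 2 is a quadratic bezier drawn with `<path>`. Its stroke #008000 means engrave at S261, F2005. After flipping Y the toolpath is (173.4278,16.8582) → (171.6248,37.6786) → (165.0818,59.1149) → (153.7989,81.1670).

Shape 3 is a rectangle drawn with `<polygon>`. Its stroke #008000 means engrave at S261, F2005. After flipping Y the toolpath is (80.4127,203.5648) → (149.1997,203.5648) → (149.1997,174.0790) → (80.4127,174.0790) → (80.4127,203.5648), returning to the start.

Shape 4 is a rectangle drawn with `<polygon>`. Its stroke #008000 means engrave at S261, F2005. After flipping Y the toolpath is (24.9743,133.6718) → (73.9263,133.6718) → (73.9263,107.0728) → (24.9743,107.0728) → (24.9743,133.6718), returning to the start.

Shape 5 is a closed polygon drawn with `<polygon>`. Its stroke #0000ff means cut at S901, F1404. After flipping Y the toolpath is (15.0103,144.7166) → (177.3367,195.0891) → (81.5892,33.3390) → (154.8396,197.9361) → (15.0103,144.7166), returning to the start.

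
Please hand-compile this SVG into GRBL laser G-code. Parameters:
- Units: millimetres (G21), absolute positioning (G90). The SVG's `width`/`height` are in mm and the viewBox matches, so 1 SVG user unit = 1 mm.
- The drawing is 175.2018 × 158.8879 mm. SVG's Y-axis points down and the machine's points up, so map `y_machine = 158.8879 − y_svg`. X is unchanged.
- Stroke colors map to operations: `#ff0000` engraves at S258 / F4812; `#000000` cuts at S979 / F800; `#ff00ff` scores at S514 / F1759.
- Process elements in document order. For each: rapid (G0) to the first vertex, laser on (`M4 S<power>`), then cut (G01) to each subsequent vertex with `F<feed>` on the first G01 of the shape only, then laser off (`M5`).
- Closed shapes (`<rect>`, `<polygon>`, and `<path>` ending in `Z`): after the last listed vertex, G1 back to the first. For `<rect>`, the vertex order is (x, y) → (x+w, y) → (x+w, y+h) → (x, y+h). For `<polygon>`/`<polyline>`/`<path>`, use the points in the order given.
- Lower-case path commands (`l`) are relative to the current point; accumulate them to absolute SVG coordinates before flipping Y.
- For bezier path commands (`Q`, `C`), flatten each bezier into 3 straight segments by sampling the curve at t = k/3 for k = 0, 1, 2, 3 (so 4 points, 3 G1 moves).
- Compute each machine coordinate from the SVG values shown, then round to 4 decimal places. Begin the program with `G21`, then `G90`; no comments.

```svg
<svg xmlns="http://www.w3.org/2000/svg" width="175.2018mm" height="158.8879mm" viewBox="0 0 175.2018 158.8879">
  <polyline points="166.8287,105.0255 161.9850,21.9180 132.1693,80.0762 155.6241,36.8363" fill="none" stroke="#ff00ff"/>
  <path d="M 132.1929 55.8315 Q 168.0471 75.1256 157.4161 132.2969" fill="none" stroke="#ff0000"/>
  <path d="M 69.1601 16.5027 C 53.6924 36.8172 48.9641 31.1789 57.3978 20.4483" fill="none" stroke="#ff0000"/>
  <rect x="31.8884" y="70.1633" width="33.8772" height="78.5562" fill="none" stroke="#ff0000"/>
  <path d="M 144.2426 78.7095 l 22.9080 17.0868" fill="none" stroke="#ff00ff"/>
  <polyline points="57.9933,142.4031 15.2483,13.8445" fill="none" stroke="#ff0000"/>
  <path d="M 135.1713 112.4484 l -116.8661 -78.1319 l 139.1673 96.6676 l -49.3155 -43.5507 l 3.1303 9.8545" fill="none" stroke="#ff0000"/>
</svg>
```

G21
G90
G0 X166.8287 Y53.8624
M4 S514
G01 X161.9850 Y136.9699 F1759
G01 X132.1693 Y78.8117
G01 X155.6241 Y122.0516
M5
G0 X132.1929 Y103.0564
M4 S258
G01 X150.9307 Y85.9851 F4812
G01 X159.3384 Y60.4966
G01 X157.4161 Y26.5910
M5
G0 X69.1601 Y142.3852
M4 S258
G01 X57.3619 Y129.9490 F4812
G01 X53.2617 Y130.1790
G01 X57.3978 Y138.4396
M5
G0 X31.8884 Y88.7246
M4 S258
G01 X65.7656 Y88.7246 F4812
G01 X65.7656 Y10.1684
G01 X31.8884 Y10.1684
G01 X31.8884 Y88.7246
M5
G0 X144.2426 Y80.1784
M4 S514
G01 X167.1506 Y63.0916 F1759
M5
G0 X57.9933 Y16.4848
M4 S258
G01 X15.2483 Y145.0434 F4812
M5
G0 X135.1713 Y46.4395
M4 S258
G01 X18.3052 Y124.5714 F4812
G01 X157.4725 Y27.9038
G01 X108.1570 Y71.4545
G01 X111.2873 Y61.6000
M5

Since the viewBox matches the mm dimensions, user units are millimetres directly. The only transform is the Y-flip y_m = 158.8879 − y_svg.

Shape 1 is a open polyline drawn with `<polyline>`. Its stroke #ff00ff means score at S514, F1759. After flipping Y the toolpath is (166.8287,53.8624) → (161.9850,136.9699) → (132.1693,78.8117) → (155.6241,122.0516).

Shape 2 is a quadratic bezier drawn with `<path>`. Its stroke #ff0000 means engrave at S258, F4812. After flipping Y the toolpath is (132.1929,103.0564) → (150.9307,85.9851) → (159.3384,60.4966) → (157.4161,26.5910).

Shape 3 is a cubic bezier drawn with `<path>`. Its stroke #ff0000 means engrave at S258, F4812. After flipping Y the toolpath is (69.1601,142.3852) → (57.3619,129.9490) → (53.2617,130.1790) → (57.3978,138.4396).

Shape 4 is a rectangle drawn with `<rect>`. Its stroke #ff0000 means engrave at S258, F4812. After flipping Y the toolpath is (31.8884,88.7246) → (65.7656,88.7246) → (65.7656,10.1684) → (31.8884,10.1684) → (31.8884,88.7246), returning to the start.

Shape 5 is a line segment drawn with `<path>`. Its stroke #ff00ff means score at S514, F1759. After flipping Y the toolpath is (144.2426,80.1784) → (167.1506,63.0916).

Shape 6 is a line segment drawn with `<polyline>`. Its stroke #ff0000 means engrave at S258, F4812. After flipping Y the toolpath is (57.9933,16.4848) → (15.2483,145.0434).

Shape 7 is a open polyline drawn with `<path>`. Its stroke #ff0000 means engrave at S258, F4812. After flipping Y the toolpath is (135.1713,46.4395) → (18.3052,124.5714) → (157.4725,27.9038) → (108.1570,71.4545) → (111.2873,61.6000).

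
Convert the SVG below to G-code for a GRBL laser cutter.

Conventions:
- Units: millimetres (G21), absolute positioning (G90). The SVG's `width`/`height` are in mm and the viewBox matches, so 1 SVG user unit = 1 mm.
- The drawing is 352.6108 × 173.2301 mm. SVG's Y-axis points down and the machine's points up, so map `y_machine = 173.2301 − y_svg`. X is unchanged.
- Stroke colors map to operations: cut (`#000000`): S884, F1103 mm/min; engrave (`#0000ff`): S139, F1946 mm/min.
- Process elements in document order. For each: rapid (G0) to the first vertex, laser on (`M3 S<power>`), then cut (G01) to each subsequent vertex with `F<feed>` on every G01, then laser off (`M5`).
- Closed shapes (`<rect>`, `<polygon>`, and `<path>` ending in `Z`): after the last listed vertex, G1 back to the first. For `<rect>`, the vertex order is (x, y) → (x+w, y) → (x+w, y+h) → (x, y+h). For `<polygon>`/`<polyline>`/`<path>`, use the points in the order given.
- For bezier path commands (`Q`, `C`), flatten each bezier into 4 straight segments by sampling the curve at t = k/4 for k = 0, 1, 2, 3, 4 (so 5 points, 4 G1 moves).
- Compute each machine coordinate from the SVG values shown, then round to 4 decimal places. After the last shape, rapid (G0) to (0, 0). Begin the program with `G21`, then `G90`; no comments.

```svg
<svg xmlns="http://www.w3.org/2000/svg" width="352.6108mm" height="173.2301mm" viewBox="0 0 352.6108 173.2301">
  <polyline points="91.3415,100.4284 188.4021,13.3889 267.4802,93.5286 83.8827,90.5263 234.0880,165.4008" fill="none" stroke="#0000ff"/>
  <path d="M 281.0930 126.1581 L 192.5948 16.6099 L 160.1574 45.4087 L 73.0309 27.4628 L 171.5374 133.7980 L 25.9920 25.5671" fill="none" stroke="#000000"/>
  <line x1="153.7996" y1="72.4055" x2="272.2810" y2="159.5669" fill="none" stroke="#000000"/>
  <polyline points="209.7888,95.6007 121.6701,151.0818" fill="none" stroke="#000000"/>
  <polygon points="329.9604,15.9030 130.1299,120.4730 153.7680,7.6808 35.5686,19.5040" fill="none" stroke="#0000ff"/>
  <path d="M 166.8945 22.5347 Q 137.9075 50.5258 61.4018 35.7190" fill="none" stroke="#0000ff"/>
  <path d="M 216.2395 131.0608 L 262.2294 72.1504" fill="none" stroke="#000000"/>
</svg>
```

1 u = 1 mm; y_m = 173.2301 − y.

[1] `<polyline>` open polyline, #0000ff→engrave S139 F1946: (91.3415,72.8017) → (188.4021,159.8412) → (267.4802,79.7015) → (83.8827,82.7038) → (234.0880,7.8293)

[2] `<path>` open polyline, #000000→cut S884 F1103: (281.0930,47.0720) → (192.5948,156.6202) → (160.1574,127.8214) → (73.0309,145.7673) → (171.5374,39.4321) → (25.9920,147.6630)

[3] `<line>` line segment, #000000→cut S884 F1103: (153.7996,100.8246) → (272.2810,13.6632)

[4] `<polyline>` line segment, #000000→cut S884 F1103: (209.7888,77.6294) → (121.6701,22.1483)

[5] `<polygon>` closed polygon, #0000ff→engrave S139 F1946: (329.9604,157.3271) → (130.1299,52.7571) → (153.7680,165.5493) → (35.5686,153.7261) → (329.9604,157.3271) (closed)

[6] `<path>` quadratic bezier, #0000ff→engrave S139 F1946: (166.8945,150.6954) → (149.4311,139.3747) → (126.0278,133.4038) → (96.6847,132.7826) → (61.4018,137.5111)

[7] `<path>` line segment, #000000→cut S884 F1103: (216.2395,42.1693) → (262.2294,101.0797)

G21
G90
G0 X91.3415 Y72.8017
M3 S139
G01 X188.4021 Y159.8412 F1946
G01 X267.4802 Y79.7015 F1946
G01 X83.8827 Y82.7038 F1946
G01 X234.0880 Y7.8293 F1946
M5
G0 X281.0930 Y47.0720
M3 S884
G01 X192.5948 Y156.6202 F1103
G01 X160.1574 Y127.8214 F1103
G01 X73.0309 Y145.7673 F1103
G01 X171.5374 Y39.4321 F1103
G01 X25.9920 Y147.6630 F1103
M5
G0 X153.7996 Y100.8246
M3 S884
G01 X272.2810 Y13.6632 F1103
M5
G0 X209.7888 Y77.6294
M3 S884
G01 X121.6701 Y22.1483 F1103
M5
G0 X329.9604 Y157.3271
M3 S139
G01 X130.1299 Y52.7571 F1946
G01 X153.7680 Y165.5493 F1946
G01 X35.5686 Y153.7261 F1946
G01 X329.9604 Y157.3271 F1946
M5
G0 X166.8945 Y150.6954
M3 S139
G01 X149.4311 Y139.3747 F1946
G01 X126.0278 Y133.4038 F1946
G01 X96.6847 Y132.7826 F1946
G01 X61.4018 Y137.5111 F1946
M5
G0 X216.2395 Y42.1693
M3 S884
G01 X262.2294 Y101.0797 F1103
M5
G0 X0.0000 Y0.0000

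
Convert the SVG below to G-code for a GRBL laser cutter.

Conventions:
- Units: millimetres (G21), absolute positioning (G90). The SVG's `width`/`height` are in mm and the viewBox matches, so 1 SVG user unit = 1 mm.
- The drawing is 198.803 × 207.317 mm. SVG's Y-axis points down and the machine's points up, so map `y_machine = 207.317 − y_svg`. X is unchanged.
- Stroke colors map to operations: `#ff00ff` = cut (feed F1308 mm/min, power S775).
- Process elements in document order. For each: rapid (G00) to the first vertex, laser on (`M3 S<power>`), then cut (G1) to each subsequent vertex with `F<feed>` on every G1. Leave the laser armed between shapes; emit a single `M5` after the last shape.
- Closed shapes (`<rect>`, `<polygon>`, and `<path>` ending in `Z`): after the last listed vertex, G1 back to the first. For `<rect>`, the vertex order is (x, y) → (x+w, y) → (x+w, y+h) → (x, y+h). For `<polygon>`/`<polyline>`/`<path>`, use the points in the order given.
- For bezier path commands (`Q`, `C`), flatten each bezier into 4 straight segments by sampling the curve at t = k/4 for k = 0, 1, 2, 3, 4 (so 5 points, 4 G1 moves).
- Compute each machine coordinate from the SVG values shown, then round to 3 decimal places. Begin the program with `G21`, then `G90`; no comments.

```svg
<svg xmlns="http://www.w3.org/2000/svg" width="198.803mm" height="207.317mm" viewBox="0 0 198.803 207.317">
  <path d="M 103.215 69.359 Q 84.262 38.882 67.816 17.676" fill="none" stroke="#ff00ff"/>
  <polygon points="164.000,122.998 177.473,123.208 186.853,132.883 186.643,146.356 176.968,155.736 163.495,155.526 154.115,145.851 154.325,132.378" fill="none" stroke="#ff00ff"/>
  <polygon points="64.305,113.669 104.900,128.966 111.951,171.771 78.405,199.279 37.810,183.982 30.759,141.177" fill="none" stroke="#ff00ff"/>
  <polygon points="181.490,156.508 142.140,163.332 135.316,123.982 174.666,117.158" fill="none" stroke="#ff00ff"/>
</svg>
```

1 u = 1 mm; y_m = 207.317 − y.

[1] `<path>` quadratic bezier, #ff00ff→cut S775 F1308: (103.215,137.958) → (93.895,152.617) → (84.889,166.117) → (76.196,178.459) → (67.816,189.641)

[2] `<polygon>` regular polygon, #ff00ff→cut S775 F1308: (164.000,84.319) → (177.473,84.109) → (186.853,74.434) → (186.643,60.961) → (176.968,51.581) → (163.495,51.791) → (154.115,61.466) → (154.325,74.939) → (164.000,84.319) (closed)

[3] `<polygon>` regular polygon, #ff00ff→cut S775 F1308: (64.305,93.648) → (104.900,78.351) → (111.951,35.546) → (78.405,8.038) → (37.810,23.335) → (30.759,66.140) → (64.305,93.648) (closed)

[4] `<polygon>` regular polygon, #ff00ff→cut S775 F1308: (181.490,50.809) → (142.140,43.985) → (135.316,83.335) → (174.666,90.159) → (181.490,50.809) (closed)

G21
G90
G00 X103.215 Y137.958
M3 S775
G1 X93.895 Y152.617 F1308
G1 X84.889 Y166.117 F1308
G1 X76.196 Y178.459 F1308
G1 X67.816 Y189.641 F1308
G00 X164.000 Y84.319
M3 S775
G1 X177.473 Y84.109 F1308
G1 X186.853 Y74.434 F1308
G1 X186.643 Y60.961 F1308
G1 X176.968 Y51.581 F1308
G1 X163.495 Y51.791 F1308
G1 X154.115 Y61.466 F1308
G1 X154.325 Y74.939 F1308
G1 X164.000 Y84.319 F1308
G00 X64.305 Y93.648
M3 S775
G1 X104.900 Y78.351 F1308
G1 X111.951 Y35.546 F1308
G1 X78.405 Y8.038 F1308
G1 X37.810 Y23.335 F1308
G1 X30.759 Y66.140 F1308
G1 X64.305 Y93.648 F1308
G00 X181.490 Y50.809
M3 S775
G1 X142.140 Y43.985 F1308
G1 X135.316 Y83.335 F1308
G1 X174.666 Y90.159 F1308
G1 X181.490 Y50.809 F1308
M5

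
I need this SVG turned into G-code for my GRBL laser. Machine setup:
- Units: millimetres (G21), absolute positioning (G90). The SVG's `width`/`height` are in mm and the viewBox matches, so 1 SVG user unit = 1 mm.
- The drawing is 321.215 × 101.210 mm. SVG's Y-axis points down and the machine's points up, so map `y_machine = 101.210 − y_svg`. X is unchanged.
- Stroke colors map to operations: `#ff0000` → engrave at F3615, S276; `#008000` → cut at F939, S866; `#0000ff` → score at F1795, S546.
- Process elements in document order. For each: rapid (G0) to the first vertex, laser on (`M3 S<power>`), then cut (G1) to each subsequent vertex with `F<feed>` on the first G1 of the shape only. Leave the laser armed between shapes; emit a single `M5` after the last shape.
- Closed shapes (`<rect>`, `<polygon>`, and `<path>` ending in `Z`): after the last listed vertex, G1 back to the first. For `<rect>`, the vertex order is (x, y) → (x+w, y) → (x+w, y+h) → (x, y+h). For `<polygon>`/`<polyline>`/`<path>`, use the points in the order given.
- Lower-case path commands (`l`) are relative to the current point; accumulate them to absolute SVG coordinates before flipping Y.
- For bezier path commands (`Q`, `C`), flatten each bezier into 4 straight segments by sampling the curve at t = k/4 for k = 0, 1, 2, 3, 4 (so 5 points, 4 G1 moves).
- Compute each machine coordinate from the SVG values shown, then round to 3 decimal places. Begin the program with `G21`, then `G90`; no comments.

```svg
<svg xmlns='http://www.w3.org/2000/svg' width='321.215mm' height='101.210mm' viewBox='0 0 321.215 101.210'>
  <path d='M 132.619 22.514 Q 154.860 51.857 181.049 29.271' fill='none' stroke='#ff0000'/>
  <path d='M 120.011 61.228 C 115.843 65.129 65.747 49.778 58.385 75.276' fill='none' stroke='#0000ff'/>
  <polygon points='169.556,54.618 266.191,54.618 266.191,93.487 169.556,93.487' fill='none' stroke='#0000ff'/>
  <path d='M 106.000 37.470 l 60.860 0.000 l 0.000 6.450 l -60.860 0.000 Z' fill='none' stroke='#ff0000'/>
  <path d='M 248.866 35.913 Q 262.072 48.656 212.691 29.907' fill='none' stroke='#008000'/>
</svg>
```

viewBox `0 0 321.215 101.210` with mm width/height → 1 unit = 1 mm. Flip: y_m = 101.210 − y_svg.

**Shape 1** — `<path>` quadratic bezier, stroke `#ff0000` → engrave (S276, F3615). Control points (SVG): P0=(132.619,22.514), P1=(154.860,51.857), P2=(181.049,29.271); sampled at t=k/4. Machine vertices: (132.619,78.696) → (143.986,67.270) → (155.847,62.335) → (168.201,63.892) → (181.049,71.939). Open path.

**Shape 2** — `<path>` cubic bezier, stroke `#0000ff` → score (S546, F1795). Control points (SVG): P0=(120.011,61.228), P1=(115.843,65.129), P2=(65.747,49.778), P3=(58.385,75.276); sampled at t=k/4. Machine vertices: (120.011,39.982) → (109.659,39.727) → (90.396,41.057) → (70.534,38.337) → (58.385,25.934). Open path.

**Shape 3** — `<polygon>` rectangle, stroke `#0000ff` → score (S546, F1795). Machine vertices: (169.556,46.592) → (266.191,46.592) → (266.191,7.723) → (169.556,7.723) → (169.556,46.592). Closed: final G1 returns to the first vertex.

**Shape 4** — `<path>` rectangle, stroke `#ff0000` → engrave (S276, F3615). Machine vertices: (106.000,63.740) → (166.860,63.740) → (166.860,57.290) → (106.000,57.290) → (106.000,63.740). Closed: final G1 returns to the first vertex.

**Shape 5** — `<path>` quadratic bezier, stroke `#008000` → cut (S866, F939). Control points (SVG): P0=(248.866,35.913), P1=(262.072,48.656), P2=(212.691,29.907); sampled at t=k/4. Machine vertices: (248.866,65.297) → (251.557,60.894) → (246.425,60.427) → (233.470,63.897) → (212.691,71.303). Open path.

G21
G90
G0 X132.619 Y78.696
M3 S276
G1 X143.986 Y67.270 F3615
G1 X155.847 Y62.335
G1 X168.201 Y63.892
G1 X181.049 Y71.939
G0 X120.011 Y39.982
M3 S546
G1 X109.659 Y39.727 F1795
G1 X90.396 Y41.057
G1 X70.534 Y38.337
G1 X58.385 Y25.934
G0 X169.556 Y46.592
M3 S546
G1 X266.191 Y46.592 F1795
G1 X266.191 Y7.723
G1 X169.556 Y7.723
G1 X169.556 Y46.592
G0 X106.000 Y63.740
M3 S276
G1 X166.860 Y63.740 F3615
G1 X166.860 Y57.290
G1 X106.000 Y57.290
G1 X106.000 Y63.740
G0 X248.866 Y65.297
M3 S866
G1 X251.557 Y60.894 F939
G1 X246.425 Y60.427
G1 X233.470 Y63.897
G1 X212.691 Y71.303
M5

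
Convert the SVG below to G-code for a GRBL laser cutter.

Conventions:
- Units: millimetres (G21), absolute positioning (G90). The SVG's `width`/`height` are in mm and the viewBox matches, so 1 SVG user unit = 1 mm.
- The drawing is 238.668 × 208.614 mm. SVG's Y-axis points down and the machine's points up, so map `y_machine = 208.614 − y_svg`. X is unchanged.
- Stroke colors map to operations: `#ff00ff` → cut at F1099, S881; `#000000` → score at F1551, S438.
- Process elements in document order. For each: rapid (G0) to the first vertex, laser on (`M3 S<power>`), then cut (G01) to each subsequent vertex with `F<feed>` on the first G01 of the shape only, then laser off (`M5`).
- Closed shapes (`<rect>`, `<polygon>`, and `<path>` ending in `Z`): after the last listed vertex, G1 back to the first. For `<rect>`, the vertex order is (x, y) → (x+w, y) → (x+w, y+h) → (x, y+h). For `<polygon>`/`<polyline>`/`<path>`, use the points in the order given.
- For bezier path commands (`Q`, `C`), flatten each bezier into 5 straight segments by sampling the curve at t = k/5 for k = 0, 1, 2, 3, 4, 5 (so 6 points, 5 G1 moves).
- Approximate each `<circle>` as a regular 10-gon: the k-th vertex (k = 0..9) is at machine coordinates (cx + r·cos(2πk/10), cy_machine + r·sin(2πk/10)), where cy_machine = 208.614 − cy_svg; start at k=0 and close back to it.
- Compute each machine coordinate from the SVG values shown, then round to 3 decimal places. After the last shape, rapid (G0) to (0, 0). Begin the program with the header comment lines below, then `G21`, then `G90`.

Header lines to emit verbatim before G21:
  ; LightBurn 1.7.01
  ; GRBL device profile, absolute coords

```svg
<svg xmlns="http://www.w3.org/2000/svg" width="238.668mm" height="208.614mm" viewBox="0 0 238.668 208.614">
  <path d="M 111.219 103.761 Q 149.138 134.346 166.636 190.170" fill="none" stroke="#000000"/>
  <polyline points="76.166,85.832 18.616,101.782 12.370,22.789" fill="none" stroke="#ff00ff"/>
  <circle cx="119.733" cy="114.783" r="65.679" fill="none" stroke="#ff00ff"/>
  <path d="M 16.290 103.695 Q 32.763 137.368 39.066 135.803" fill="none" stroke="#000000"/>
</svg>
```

; LightBurn 1.7.01
; GRBL device profile, absolute coords
G21
G90
G0 X111.219 Y104.853
M3 S438
G01 X125.570 Y91.609 F1551
G01 X138.287 Y76.347
G01 X149.370 Y59.065
G01 X158.820 Y39.764
G01 X166.636 Y18.444
M5
G0 X76.166 Y122.782
M3 S881
G01 X18.616 Y106.832 F1099
G01 X12.370 Y185.825
M5
G0 X185.412 Y93.831
M3 S881
G01 X172.868 Y132.436 F1099
G01 X140.029 Y156.295
G01 X99.437 Y156.295
G01 X66.598 Y132.436
G01 X54.054 Y93.831
G01 X66.598 Y55.226
G01 X99.437 Y31.367
G01 X140.029 Y31.367
G01 X172.868 Y55.226
G01 X185.412 Y93.831
M5
G0 X16.290 Y104.919
M3 S438
G01 X22.472 Y92.859 F1551
G01 X27.841 Y83.619
G01 X32.396 Y77.197
G01 X36.138 Y73.595
G01 X39.066 Y72.811
M5
G0 X0.000 Y0.000

Since the viewBox matches the mm dimensions, user units are millimetres directly. The only transform is the Y-flip y_m = 208.614 − y_svg.

Shape 1 is a quadratic bezier drawn with `<path>`. Its stroke #000000 means score at S438, F1551. After flipping Y the toolpath is (111.219,104.853) → (125.570,91.609) → (138.287,76.347) → (149.370,59.065) → (158.820,39.764) → (166.636,18.444).

Shape 2 is a open polyline drawn with `<polyline>`. Its stroke #ff00ff means cut at S881, F1099. After flipping Y the toolpath is (76.166,122.782) → (18.616,106.832) → (12.370,185.825).

Shape 3 is a circle drawn with `<circle>`. Its stroke #ff00ff means cut at S881, F1099. After flipping Y the toolpath is (185.412,93.831) → (172.868,132.436) → (140.029,156.295) → (99.437,156.295) → (66.598,132.436) → (54.054,93.831) → (66.598,55.226) → (99.437,31.367) → (140.029,31.367) → (172.868,55.226) → (185.412,93.831), returning to the start.

Shape 4 is a quadratic bezier drawn with `<path>`. Its stroke #000000 means score at S438, F1551. After flipping Y the toolpath is (16.290,104.919) → (22.472,92.859) → (27.841,83.619) → (32.396,77.197) → (36.138,73.595) → (39.066,72.811).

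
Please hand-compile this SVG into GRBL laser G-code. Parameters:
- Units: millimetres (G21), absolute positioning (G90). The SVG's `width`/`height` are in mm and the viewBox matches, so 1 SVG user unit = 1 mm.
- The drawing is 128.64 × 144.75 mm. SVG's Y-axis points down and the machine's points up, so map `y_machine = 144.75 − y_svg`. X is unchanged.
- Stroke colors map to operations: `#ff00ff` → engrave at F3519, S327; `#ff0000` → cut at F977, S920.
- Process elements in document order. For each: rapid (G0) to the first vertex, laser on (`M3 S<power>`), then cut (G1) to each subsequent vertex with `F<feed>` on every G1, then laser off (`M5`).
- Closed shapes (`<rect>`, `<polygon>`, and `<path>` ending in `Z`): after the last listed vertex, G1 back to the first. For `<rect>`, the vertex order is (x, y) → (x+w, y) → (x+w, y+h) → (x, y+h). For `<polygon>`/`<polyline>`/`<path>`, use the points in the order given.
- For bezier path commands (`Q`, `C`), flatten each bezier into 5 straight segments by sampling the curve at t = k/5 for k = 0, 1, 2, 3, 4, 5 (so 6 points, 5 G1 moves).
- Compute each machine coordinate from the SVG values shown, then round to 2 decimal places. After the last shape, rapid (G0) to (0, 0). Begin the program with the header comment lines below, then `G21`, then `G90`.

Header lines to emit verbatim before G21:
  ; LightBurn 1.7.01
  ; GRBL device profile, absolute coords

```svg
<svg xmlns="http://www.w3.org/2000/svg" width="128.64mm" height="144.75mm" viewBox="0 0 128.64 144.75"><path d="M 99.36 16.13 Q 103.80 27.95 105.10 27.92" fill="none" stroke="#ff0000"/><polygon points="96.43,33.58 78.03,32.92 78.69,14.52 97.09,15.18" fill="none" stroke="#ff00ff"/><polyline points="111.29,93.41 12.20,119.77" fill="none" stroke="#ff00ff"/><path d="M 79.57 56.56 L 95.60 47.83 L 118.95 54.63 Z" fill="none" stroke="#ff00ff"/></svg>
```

1 u = 1 mm; y_m = 144.75 − y.

[1] `<path>` quadratic bezier, #ff0000→cut S920 F977: (99.36,128.62) → (101.01,124.37) → (102.41,121.06) → (103.56,118.70) → (104.45,117.29) → (105.10,116.83)

[2] `<polygon>` regular polygon, #ff00ff→engrave S327 F3519: (96.43,111.17) → (78.03,111.83) → (78.69,130.23) → (97.09,129.57) → (96.43,111.17) (closed)

[3] `<polyline>` line segment, #ff00ff→engrave S327 F3519: (111.29,51.34) → (12.20,24.98)

[4] `<path>` closed polygon, #ff00ff→engrave S327 F3519: (79.57,88.19) → (95.60,96.92) → (118.95,90.12) → (79.57,88.19) (closed)

; LightBurn 1.7.01
; GRBL device profile, absolute coords
G21
G90
G0 X99.36 Y128.62
M3 S920
G1 X101.01 Y124.37 F977
G1 X102.41 Y121.06 F977
G1 X103.56 Y118.70 F977
G1 X104.45 Y117.29 F977
G1 X105.10 Y116.83 F977
M5
G0 X96.43 Y111.17
M3 S327
G1 X78.03 Y111.83 F3519
G1 X78.69 Y130.23 F3519
G1 X97.09 Y129.57 F3519
G1 X96.43 Y111.17 F3519
M5
G0 X111.29 Y51.34
M3 S327
G1 X12.20 Y24.98 F3519
M5
G0 X79.57 Y88.19
M3 S327
G1 X95.60 Y96.92 F3519
G1 X118.95 Y90.12 F3519
G1 X79.57 Y88.19 F3519
M5
G0 X0.00 Y0.00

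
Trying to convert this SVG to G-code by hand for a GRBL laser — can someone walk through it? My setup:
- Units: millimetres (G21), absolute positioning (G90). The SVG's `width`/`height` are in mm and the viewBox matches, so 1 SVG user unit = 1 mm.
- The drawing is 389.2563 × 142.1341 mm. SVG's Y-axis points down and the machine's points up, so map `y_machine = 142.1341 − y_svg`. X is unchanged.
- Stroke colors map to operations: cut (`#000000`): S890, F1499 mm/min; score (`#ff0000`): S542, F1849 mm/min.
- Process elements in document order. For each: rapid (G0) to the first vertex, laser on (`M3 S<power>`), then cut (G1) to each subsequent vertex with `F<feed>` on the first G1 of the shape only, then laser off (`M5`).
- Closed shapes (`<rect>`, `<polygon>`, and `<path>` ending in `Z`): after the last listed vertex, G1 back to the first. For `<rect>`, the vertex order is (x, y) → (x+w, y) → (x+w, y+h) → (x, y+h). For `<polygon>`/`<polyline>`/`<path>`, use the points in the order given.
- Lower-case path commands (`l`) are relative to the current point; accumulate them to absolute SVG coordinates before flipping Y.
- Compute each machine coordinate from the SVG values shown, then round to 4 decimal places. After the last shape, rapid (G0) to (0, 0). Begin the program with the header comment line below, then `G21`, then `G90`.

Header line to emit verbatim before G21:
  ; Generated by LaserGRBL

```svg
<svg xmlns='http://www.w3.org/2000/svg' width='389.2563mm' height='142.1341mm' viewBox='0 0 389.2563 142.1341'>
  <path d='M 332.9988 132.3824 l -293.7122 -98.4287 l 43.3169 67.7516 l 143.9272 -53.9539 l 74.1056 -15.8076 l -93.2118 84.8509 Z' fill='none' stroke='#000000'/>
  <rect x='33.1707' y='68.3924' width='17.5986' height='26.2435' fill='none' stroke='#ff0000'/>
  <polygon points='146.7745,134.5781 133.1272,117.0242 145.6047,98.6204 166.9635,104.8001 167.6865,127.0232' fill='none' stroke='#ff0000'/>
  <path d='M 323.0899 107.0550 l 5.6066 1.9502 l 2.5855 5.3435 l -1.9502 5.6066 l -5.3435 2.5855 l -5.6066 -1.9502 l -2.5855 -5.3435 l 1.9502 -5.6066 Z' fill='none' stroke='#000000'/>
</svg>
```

; Generated by LaserGRBL
G21
G90
G0 X332.9988 Y9.7517
M3 S890
G1 X39.2866 Y108.1804 F1499
G1 X82.6035 Y40.4288
G1 X226.5307 Y94.3827
G1 X300.6363 Y110.1903
G1 X207.4245 Y25.3394
G1 X332.9988 Y9.7517
M5
G0 X33.1707 Y73.7417
M3 S542
G1 X50.7693 Y73.7417 F1849
G1 X50.7693 Y47.4982
G1 X33.1707 Y47.4982
G1 X33.1707 Y73.7417
M5
G0 X146.7745 Y7.5560
M3 S542
G1 X133.1272 Y25.1099 F1849
G1 X145.6047 Y43.5137
G1 X166.9635 Y37.3340
G1 X167.6865 Y15.1109
G1 X146.7745 Y7.5560
M5
G0 X323.0899 Y35.0791
M3 S890
G1 X328.6965 Y33.1289 F1499
G1 X331.2820 Y27.7854
G1 X329.3318 Y22.1788
G1 X323.9883 Y19.5933
G1 X318.3817 Y21.5435
G1 X315.7962 Y26.8870
G1 X317.7464 Y32.4936
G1 X323.0899 Y35.0791
M5
G0 X0.0000 Y0.0000

viewBox `0 0 389.2563 142.1341` with mm width/height → 1 unit = 1 mm. Flip: y_m = 142.1341 − y_svg.

**Shape 1** — `<path>` closed polygon, stroke `#000000` → cut (S890, F1499). Machine vertices: (332.9988,9.7517) → (39.2866,108.1804) → (82.6035,40.4288) → (226.5307,94.3827) → (300.6363,110.1903) → (207.4245,25.3394) → (332.9988,9.7517). Closed: final G1 returns to the first vertex.

**Shape 2** — `<rect>` rectangle, stroke `#ff0000` → score (S542, F1849). Machine vertices: (33.1707,73.7417) → (50.7693,73.7417) → (50.7693,47.4982) → (33.1707,47.4982) → (33.1707,73.7417). Closed: final G1 returns to the first vertex.

**Shape 3** — `<polygon>` regular polygon, stroke `#ff0000` → score (S542, F1849). Machine vertices: (146.7745,7.5560) → (133.1272,25.1099) → (145.6047,43.5137) → (166.9635,37.3340) → (167.6865,15.1109) → (146.7745,7.5560). Closed: final G1 returns to the first vertex.

**Shape 4** — `<path>` regular polygon, stroke `#000000` → cut (S890, F1499). Machine vertices: (323.0899,35.0791) → (328.6965,33.1289) → (331.2820,27.7854) → (329.3318,22.1788) → (323.9883,19.5933) → (318.3817,21.5435) → (315.7962,26.8870) → (317.7464,32.4936) → (323.0899,35.0791). Closed: final G1 returns to the first vertex.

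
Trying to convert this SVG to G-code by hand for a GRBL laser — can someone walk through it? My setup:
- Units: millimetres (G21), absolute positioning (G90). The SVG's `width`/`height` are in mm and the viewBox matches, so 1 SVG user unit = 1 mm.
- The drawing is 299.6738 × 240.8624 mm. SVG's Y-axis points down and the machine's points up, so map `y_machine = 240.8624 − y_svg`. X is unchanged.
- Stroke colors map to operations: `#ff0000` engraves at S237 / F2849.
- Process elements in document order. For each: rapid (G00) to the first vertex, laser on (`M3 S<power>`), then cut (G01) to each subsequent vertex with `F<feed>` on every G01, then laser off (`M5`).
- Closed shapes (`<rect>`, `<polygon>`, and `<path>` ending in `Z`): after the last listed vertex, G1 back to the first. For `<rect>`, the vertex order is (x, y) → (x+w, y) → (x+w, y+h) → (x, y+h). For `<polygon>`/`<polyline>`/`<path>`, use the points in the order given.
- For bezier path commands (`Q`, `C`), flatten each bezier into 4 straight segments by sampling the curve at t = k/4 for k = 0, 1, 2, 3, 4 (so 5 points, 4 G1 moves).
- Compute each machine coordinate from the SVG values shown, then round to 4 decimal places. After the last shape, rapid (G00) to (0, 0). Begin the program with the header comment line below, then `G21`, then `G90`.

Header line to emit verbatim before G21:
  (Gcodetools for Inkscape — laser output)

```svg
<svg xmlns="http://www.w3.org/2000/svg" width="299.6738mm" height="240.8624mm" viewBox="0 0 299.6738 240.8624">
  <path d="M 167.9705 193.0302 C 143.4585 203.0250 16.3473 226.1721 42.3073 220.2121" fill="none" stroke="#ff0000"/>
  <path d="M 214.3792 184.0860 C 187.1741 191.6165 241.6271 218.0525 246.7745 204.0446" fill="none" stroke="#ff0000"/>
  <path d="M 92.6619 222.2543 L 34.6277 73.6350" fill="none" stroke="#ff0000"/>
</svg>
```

(Gcodetools for Inkscape — laser output)
G21
G90
G00 X167.9705 Y47.8322
M3 S237
G01 X134.3440 Y38.5303 F2849
G01 X86.2119 Y28.2582 F2849
G01 X47.5433 Y20.9776 F2849
G01 X42.3073 Y20.6503 F2849
M5
G00 X214.3792 Y56.7764
M3 S237
G01 X207.2400 Y48.5111 F2849
G01 X218.4447 Y38.7202 F2849
G01 X235.7155 Y32.9678 F2849
G01 X246.7745 Y36.8178 F2849
M5
G00 X92.6619 Y18.6081
M3 S237
G01 X34.6277 Y167.2274 F2849
M5
G00 X0.0000 Y0.0000

viewBox `0 0 299.6738 240.8624` with mm width/height → 1 unit = 1 mm. Flip: y_m = 240.8624 − y_svg.

**Shape 1** — `<path>` cubic bezier, stroke `#ff0000` → engrave (S237, F2849). Control points (SVG): P0=(167.9705,193.0302), P1=(143.4585,203.0250), P2=(16.3473,226.1721), P3=(42.3073,220.2121); sampled at t=k/4. Machine vertices: (167.9705,47.8322) → (134.3440,38.5303) → (86.2119,28.2582) → (47.5433,20.9776) → (42.3073,20.6503). Open path.

**Shape 2** — `<path>` cubic bezier, stroke `#ff0000` → engrave (S237, F2849). Control points (SVG): P0=(214.3792,184.0860), P1=(187.1741,191.6165), P2=(241.6271,218.0525), P3=(246.7745,204.0446); sampled at t=k/4. Machine vertices: (214.3792,56.7764) → (207.2400,48.5111) → (218.4447,38.7202) → (235.7155,32.9678) → (246.7745,36.8178). Open path.

**Shape 3** — `<path>` line segment, stroke `#ff0000` → engrave (S237, F2849). Machine vertices: (92.6619,18.6081) → (34.6277,167.2274). Open path.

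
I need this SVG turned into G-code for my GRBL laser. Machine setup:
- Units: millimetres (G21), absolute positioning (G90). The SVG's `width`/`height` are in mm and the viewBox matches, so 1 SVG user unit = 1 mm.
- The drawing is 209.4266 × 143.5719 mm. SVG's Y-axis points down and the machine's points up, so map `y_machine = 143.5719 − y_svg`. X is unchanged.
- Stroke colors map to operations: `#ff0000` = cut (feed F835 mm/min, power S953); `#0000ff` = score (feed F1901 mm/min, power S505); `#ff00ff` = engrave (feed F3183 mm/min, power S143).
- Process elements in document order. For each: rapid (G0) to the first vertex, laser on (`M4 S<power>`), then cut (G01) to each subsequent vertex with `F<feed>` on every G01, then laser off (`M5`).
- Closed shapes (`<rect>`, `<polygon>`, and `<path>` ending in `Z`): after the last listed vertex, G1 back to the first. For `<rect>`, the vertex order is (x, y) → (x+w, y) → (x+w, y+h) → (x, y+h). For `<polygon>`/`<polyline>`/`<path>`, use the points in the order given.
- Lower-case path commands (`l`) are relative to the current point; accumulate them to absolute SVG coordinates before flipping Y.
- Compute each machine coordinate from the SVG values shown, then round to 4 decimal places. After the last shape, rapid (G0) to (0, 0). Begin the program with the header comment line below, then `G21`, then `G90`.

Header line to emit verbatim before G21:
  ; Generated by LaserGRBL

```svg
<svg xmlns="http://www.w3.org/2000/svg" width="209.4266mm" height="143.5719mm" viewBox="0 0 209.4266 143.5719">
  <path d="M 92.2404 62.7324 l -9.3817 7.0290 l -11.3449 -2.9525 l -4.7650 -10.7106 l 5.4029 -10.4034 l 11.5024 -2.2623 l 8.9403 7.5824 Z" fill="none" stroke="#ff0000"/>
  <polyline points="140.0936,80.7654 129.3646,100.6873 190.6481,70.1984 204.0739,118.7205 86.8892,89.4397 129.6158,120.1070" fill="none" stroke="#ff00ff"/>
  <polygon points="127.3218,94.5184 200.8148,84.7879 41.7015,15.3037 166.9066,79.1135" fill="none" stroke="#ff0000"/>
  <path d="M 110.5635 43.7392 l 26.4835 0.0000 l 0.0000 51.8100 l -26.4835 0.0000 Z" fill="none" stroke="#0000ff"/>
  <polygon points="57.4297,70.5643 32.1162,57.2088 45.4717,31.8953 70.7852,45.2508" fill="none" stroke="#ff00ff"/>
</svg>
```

Since the viewBox matches the mm dimensions, user units are millimetres directly. The only transform is the Y-flip y_m = 143.5719 − y_svg.

Shape 1 is a regular polygon drawn with `<path>`. Its stroke #ff0000 means cut at S953, F835. After flipping Y the toolpath is (92.2404,80.8395) → (82.8587,73.8105) → (71.5138,76.7630) → (66.7488,87.4736) → (72.1517,97.8770) → (83.6541,100.1393) → (92.5944,92.5569) → (92.2404,80.8395), returning to the start.

Shape 2 is a open polyline drawn with `<polyline>`. Its stroke #ff00ff means engrave at S143, F3183. After flipping Y the toolpath is (140.0936,62.8065) → (129.3646,42.8846) → (190.6481,73.3735) → (204.0739,24.8514) → (86.8892,54.1322) → (129.6158,23.4649).

Shape 3 is a closed polygon drawn with `<polygon>`. Its stroke #ff0000 means cut at S953, F835. After flipping Y the toolpath is (127.3218,49.0535) → (200.8148,58.7840) → (41.7015,128.2682) → (166.9066,64.4584) → (127.3218,49.0535), returning to the start.

Shape 4 is a rectangle drawn with `<path>`. Its stroke #0000ff means score at S505, F1901. After flipping Y the toolpath is (110.5635,99.8327) → (137.0470,99.8327) → (137.0470,48.0227) → (110.5635,48.0227) → (110.5635,99.8327), returning to the start.

Shape 5 is a regular polygon drawn with `<polygon>`. Its stroke #ff00ff means engrave at S143, F3183. After flipping Y the toolpath is (57.4297,73.0076) → (32.1162,86.3631) → (45.4717,111.6766) → (70.7852,98.3211) → (57.4297,73.0076), returning to the start.

; Generated by LaserGRBL
G21
G90
G0 X92.2404 Y80.8395
M4 S953
G01 X82.8587 Y73.8105 F835
G01 X71.5138 Y76.7630 F835
G01 X66.7488 Y87.4736 F835
G01 X72.1517 Y97.8770 F835
G01 X83.6541 Y100.1393 F835
G01 X92.5944 Y92.5569 F835
G01 X92.2404 Y80.8395 F835
M5
G0 X140.0936 Y62.8065
M4 S143
G01 X129.3646 Y42.8846 F3183
G01 X190.6481 Y73.3735 F3183
G01 X204.0739 Y24.8514 F3183
G01 X86.8892 Y54.1322 F3183
G01 X129.6158 Y23.4649 F3183
M5
G0 X127.3218 Y49.0535
M4 S953
G01 X200.8148 Y58.7840 F835
G01 X41.7015 Y128.2682 F835
G01 X166.9066 Y64.4584 F835
G01 X127.3218 Y49.0535 F835
M5
G0 X110.5635 Y99.8327
M4 S505
G01 X137.0470 Y99.8327 F1901
G01 X137.0470 Y48.0227 F1901
G01 X110.5635 Y48.0227 F1901
G01 X110.5635 Y99.8327 F1901
M5
G0 X57.4297 Y73.0076
M4 S143
G01 X32.1162 Y86.3631 F3183
G01 X45.4717 Y111.6766 F3183
G01 X70.7852 Y98.3211 F3183
G01 X57.4297 Y73.0076 F3183
M5
G0 X0.0000 Y0.0000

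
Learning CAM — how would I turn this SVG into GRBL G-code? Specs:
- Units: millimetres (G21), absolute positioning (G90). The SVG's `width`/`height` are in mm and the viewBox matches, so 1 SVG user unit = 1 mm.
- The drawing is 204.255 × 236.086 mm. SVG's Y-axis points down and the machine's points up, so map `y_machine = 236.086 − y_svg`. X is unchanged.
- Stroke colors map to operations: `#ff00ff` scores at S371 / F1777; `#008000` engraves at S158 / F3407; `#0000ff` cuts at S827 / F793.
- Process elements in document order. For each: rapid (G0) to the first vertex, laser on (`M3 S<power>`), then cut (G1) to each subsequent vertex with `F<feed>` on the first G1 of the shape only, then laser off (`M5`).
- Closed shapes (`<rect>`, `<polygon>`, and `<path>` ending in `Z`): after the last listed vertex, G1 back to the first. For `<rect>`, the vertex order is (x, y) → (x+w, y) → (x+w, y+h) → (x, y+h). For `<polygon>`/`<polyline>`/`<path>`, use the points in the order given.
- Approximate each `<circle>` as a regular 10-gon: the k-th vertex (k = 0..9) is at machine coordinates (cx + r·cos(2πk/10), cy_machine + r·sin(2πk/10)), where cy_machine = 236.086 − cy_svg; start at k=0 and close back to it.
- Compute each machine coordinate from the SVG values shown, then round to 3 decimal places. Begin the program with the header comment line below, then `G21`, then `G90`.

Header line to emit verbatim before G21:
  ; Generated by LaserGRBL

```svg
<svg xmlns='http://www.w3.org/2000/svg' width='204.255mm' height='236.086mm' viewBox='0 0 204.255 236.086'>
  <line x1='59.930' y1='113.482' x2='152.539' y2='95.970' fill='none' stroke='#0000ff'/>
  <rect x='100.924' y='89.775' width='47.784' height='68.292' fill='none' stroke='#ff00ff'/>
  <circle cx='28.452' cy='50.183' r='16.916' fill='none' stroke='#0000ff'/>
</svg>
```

; Generated by LaserGRBL
G21
G90
G0 X59.930 Y122.604
M3 S827
G1 X152.539 Y140.116 F793
M5
G0 X100.924 Y146.311
M3 S371
G1 X148.708 Y146.311 F1777
G1 X148.708 Y78.019
G1 X100.924 Y78.019
G1 X100.924 Y146.311
M5
G0 X45.368 Y185.903
M3 S827
G1 X42.137 Y195.846 F793
G1 X33.679 Y201.991
G1 X23.225 Y201.991
G1 X14.767 Y195.846
G1 X11.536 Y185.903
G1 X14.767 Y175.960
G1 X23.225 Y169.815
G1 X33.679 Y169.815
G1 X42.137 Y175.960
G1 X45.368 Y185.903
M5

Since the viewBox matches the mm dimensions, user units are millimetres directly. The only transform is the Y-flip y_m = 236.086 − y_svg.

Shape 1 is a line segment drawn with `<line>`. Its stroke #0000ff means cut at S827, F793. After flipping Y the toolpath is (59.930,122.604) → (152.539,140.116).

Shape 2 is a rectangle drawn with `<rect>`. Its stroke #ff00ff means score at S371, F1777. After flipping Y the toolpath is (100.924,146.311) → (148.708,146.311) → (148.708,78.019) → (100.924,78.019) → (100.924,146.311), returning to the start.

Shape 3 is a circle drawn with `<circle>`. Its stroke #0000ff means cut at S827, F793. After flipping Y the toolpath is (45.368,185.903) → (42.137,195.846) → (33.679,201.991) → (23.225,201.991) → (14.767,195.846) → (11.536,185.903) → (14.767,175.960) → (23.225,169.815) → (33.679,169.815) → (42.137,175.960) → (45.368,185.903), returning to the start.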